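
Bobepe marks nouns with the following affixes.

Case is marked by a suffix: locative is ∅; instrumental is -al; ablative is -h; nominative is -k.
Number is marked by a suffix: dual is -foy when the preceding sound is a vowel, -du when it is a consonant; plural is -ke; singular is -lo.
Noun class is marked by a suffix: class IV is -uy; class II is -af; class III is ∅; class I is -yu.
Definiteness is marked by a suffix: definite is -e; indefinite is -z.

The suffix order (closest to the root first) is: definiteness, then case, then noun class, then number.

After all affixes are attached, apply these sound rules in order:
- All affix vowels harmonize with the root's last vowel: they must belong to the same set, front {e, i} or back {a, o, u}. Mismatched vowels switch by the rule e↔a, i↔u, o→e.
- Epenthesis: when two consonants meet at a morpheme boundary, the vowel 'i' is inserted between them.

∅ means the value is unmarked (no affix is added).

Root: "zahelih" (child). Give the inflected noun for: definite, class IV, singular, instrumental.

Attach definiteness definite -e → zahelihe.
Attach case instrumental -al → zaheliheal.
Attach noun class class IV -uy → zahelihealuy.
Attach number singular -lo → zahelihealuylo.
Apply vowel harmony: zahelihealuylo → zaheliheeliyle.
Apply epenthesis: zaheliheeliyle → zaheliheeliyile.

zaheliheeliyile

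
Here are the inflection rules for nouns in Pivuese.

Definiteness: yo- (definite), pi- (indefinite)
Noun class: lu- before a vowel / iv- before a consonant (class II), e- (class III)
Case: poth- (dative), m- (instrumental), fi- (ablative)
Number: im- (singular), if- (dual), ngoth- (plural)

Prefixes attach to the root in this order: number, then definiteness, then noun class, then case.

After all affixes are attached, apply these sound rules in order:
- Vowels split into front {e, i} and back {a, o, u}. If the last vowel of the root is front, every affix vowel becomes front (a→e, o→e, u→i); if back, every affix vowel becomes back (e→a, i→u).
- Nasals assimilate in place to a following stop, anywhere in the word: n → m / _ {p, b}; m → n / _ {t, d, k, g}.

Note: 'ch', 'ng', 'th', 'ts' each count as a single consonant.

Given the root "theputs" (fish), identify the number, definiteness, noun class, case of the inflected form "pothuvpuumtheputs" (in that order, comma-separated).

Segment: poth-iv-pi-im-theputs.
number: im- → singular.
definiteness: pi- → indefinite.
noun class: lu/iv- → class II.
case: poth- → dative.

singular, indefinite, class II, dative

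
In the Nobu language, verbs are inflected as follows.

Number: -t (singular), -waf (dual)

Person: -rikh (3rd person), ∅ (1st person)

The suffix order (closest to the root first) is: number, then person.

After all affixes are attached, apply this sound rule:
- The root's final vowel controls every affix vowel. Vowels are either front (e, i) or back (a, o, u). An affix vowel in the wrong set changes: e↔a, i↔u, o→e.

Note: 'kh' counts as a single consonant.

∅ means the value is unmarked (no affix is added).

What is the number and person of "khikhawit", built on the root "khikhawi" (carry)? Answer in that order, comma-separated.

singular, 1st person

Segment: khikhawi-t.
number: -t → singular.
person: ∅ → 1st person.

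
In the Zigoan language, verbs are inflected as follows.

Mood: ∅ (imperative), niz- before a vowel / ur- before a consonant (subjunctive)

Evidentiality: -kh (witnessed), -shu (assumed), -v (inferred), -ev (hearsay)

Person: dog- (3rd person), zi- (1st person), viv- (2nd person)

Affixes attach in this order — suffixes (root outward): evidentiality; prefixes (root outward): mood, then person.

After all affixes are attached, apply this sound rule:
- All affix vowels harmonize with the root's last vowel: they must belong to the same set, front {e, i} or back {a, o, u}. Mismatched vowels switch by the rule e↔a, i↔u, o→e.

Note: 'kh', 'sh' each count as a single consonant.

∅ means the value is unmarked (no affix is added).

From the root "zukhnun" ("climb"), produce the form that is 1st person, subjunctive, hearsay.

Attach mood subjunctive ur- (before consonant 'z') → urzukhnun.
Attach person 1st person zi- → ziurzukhnun.
Attach evidentiality hearsay -ev → ziurzukhnunev.
Apply vowel harmony: ziurzukhnunev → zuurzukhnunav.

zuurzukhnunav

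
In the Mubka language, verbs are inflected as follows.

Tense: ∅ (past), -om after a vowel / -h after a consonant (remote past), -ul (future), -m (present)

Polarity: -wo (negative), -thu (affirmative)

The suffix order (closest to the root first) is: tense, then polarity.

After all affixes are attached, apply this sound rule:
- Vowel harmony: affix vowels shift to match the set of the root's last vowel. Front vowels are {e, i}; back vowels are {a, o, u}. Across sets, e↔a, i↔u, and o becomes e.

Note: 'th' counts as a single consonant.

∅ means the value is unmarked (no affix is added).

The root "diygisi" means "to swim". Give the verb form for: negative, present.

diygisimwe

Attach tense present -m → diygisim.
Attach polarity negative -wo → diygisimwo.
Apply vowel harmony: diygisimwo → diygisimwe.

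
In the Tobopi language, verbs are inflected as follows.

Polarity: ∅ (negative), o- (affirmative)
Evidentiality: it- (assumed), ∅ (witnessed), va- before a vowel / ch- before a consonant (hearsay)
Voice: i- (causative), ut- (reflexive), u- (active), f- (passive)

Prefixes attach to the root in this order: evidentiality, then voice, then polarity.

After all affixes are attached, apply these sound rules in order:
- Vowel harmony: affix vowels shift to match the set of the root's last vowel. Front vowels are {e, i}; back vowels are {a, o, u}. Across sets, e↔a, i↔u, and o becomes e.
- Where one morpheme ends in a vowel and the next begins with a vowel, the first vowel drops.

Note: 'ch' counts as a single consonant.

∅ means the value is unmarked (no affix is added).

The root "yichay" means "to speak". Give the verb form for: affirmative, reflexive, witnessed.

evidentiality = witnessed: zero marking, form stays yichay.
Attach voice reflexive ut- → utyichay.
Attach polarity affirmative o- → outyichay.
Vowel harmony: no change.
Apply vowel deletion: outyichay → utyichay.

utyichay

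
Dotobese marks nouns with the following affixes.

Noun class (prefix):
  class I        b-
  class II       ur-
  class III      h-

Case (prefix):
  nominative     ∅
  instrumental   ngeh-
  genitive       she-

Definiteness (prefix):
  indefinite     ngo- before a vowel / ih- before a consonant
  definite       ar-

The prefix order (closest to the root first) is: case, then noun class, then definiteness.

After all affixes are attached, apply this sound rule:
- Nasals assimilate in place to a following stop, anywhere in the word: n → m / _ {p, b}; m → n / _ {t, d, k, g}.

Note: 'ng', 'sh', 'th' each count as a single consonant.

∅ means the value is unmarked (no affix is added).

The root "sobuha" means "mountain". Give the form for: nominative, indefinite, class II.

case = nominative: zero marking, form stays sobuha.
Attach noun class class II ur- → ursobuha.
Attach definiteness indefinite ngo- (before vowel 'u') → ngoursobuha.
Nasal assimilation: no change.

ngoursobuha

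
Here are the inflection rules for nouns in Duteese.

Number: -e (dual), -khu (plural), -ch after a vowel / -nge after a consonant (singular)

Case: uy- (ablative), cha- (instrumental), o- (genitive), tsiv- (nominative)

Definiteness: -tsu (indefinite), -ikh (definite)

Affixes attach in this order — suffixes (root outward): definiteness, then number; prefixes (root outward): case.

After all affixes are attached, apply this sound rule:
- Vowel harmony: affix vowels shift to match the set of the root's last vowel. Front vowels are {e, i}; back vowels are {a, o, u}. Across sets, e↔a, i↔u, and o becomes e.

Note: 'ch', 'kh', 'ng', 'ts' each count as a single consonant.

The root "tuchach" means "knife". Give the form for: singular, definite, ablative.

Attach definiteness definite -ikh → tuchachikh.
Attach case ablative uy- → uytuchachikh.
Attach number singular -nge (after consonant 'kh') → uytuchachikhnge.
Apply vowel harmony: uytuchachikhnge → uytuchachukhnga.

uytuchachukhnga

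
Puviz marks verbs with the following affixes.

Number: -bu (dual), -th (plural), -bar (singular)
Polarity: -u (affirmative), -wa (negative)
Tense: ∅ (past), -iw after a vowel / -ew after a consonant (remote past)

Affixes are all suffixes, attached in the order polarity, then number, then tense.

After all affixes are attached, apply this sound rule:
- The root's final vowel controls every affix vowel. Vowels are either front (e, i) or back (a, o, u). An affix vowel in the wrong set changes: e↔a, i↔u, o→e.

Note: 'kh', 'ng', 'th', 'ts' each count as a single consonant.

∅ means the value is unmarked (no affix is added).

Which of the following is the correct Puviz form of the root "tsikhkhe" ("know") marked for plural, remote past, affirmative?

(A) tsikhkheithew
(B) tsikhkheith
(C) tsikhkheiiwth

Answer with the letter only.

Attach polarity affirmative -u → tsikhkheu.
Attach number plural -th → tsikhkheuth.
Attach tense remote past -ew (after consonant 'th') → tsikhkheuthew.
Apply vowel harmony: tsikhkheuthew → tsikhkheithew.
So the correct form is tsikhkheithew, option (A).
(B) tsikhkheith is wrong: it uses past instead of remote past for tense.
(C) tsikhkheiiwth is wrong: it has the affixes in the wrong order.

A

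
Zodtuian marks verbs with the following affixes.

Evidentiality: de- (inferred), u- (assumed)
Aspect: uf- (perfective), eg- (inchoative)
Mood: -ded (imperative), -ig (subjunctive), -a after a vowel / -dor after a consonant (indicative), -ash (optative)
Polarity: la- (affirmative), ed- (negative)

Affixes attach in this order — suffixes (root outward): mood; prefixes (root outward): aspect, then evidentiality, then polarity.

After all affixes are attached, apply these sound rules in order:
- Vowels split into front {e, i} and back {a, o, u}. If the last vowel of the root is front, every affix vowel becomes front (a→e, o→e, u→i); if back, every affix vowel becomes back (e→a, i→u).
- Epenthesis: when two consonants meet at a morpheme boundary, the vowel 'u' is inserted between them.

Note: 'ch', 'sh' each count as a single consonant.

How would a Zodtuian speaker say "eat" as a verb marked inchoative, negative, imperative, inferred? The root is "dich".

edudeegudichuded

Attach aspect inchoative eg- → egdich.
Attach evidentiality inferred de- → deegdich.
Attach polarity negative ed- → eddeegdich.
Attach mood imperative -ded → eddeegdichded.
Vowel harmony: no change.
Apply epenthesis: eddeegdichded → edudeegudichuded.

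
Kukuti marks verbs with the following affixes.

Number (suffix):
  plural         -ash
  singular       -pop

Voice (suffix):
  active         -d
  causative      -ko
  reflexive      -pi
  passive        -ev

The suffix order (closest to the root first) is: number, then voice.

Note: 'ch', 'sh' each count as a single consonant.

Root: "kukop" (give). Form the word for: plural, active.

kukopashd

Attach number plural -ash → kukopash.
Attach voice active -d → kukopashd.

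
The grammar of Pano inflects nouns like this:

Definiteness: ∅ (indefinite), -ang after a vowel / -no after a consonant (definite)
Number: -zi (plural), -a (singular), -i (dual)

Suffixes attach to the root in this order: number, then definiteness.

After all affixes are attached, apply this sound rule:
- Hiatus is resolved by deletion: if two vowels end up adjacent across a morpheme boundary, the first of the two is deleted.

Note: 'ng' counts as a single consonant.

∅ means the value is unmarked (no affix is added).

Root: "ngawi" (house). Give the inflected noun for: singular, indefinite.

ngawa

Attach number singular -a → ngawia.
definiteness = indefinite: zero marking, form stays ngawia.
Apply vowel deletion: ngawia → ngawa.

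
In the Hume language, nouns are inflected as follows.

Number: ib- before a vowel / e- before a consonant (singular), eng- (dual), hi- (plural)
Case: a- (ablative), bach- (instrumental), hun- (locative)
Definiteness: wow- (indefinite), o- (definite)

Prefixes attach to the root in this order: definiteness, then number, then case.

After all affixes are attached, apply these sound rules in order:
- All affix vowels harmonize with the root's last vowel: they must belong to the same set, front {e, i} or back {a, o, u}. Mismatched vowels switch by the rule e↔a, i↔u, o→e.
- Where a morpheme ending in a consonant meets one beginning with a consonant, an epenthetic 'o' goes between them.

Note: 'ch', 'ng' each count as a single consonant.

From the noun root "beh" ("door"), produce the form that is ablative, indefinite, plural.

ehiwewobeh

Attach definiteness indefinite wow- → wowbeh.
Attach number plural hi- → hiwowbeh.
Attach case ablative a- → ahiwowbeh.
Apply vowel harmony: ahiwowbeh → ehiwewbeh.
Apply epenthesis: ehiwewbeh → ehiwewobeh.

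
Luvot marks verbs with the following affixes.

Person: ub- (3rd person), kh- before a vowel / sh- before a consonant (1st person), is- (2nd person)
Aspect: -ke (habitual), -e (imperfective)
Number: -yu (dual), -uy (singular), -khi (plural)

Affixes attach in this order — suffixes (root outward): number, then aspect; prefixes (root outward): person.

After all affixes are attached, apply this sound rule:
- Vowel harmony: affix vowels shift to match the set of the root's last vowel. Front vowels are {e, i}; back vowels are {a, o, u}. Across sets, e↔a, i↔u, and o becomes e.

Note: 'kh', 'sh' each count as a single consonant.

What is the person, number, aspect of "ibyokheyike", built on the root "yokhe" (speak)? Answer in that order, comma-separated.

3rd person, dual, habitual

Segment: ub-yokhe-yu-ke.
person: ub- → 3rd person.
number: -yu → dual.
aspect: -ke → habitual.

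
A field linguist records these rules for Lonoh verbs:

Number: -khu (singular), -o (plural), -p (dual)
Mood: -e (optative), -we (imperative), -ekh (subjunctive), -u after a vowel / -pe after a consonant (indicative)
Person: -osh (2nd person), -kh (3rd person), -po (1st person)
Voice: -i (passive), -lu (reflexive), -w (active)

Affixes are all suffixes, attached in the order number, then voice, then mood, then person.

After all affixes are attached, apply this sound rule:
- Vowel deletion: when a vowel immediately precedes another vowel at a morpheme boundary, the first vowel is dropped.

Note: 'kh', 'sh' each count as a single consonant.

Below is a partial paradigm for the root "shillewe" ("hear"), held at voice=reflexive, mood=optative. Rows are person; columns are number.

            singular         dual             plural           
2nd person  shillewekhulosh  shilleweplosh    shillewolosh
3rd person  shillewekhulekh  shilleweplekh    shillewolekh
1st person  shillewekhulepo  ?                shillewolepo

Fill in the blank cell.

Attach number dual -p → shillewep.
Attach voice reflexive -lu → shilleweplu.
Attach mood optative -e → shilleweplue.
Attach person 1st person -po → shillewepluepo.
Apply vowel deletion: shillewepluepo → shilleweplepo.

shilleweplepo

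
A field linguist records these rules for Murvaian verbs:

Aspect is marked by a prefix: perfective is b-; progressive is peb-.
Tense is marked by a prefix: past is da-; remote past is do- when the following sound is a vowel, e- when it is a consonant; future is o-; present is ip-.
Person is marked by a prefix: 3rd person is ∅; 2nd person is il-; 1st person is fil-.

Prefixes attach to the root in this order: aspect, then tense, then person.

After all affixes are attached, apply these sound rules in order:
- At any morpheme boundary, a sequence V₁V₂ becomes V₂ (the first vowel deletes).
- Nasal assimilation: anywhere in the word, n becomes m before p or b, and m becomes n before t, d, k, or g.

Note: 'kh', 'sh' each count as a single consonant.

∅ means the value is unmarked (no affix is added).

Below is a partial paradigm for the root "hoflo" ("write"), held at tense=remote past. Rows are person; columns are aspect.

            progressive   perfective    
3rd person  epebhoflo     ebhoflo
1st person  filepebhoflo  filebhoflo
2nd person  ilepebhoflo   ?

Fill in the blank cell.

Attach aspect perfective b- → bhoflo.
Attach tense remote past e- (before consonant 'b') → ebhoflo.
Attach person 2nd person il- → ilebhoflo.
Vowel deletion: no change.
Nasal assimilation: no change.

ilebhoflo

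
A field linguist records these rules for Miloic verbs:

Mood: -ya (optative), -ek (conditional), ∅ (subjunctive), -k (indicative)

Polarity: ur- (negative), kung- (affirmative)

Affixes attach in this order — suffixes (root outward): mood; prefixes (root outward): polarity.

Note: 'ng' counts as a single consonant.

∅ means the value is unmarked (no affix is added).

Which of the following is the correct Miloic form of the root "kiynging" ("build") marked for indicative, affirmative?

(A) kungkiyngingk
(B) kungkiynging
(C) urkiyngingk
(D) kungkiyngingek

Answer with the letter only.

A

Attach mood indicative -k → kiyngingk.
Attach polarity affirmative kung- → kungkiyngingk.
So the correct form is kungkiyngingk, option (A).
(B) kungkiynging is wrong: it uses subjunctive instead of indicative for mood.
(D) kungkiyngingek is wrong: it uses conditional instead of indicative for mood.
(C) urkiyngingk is wrong: it uses negative instead of affirmative for polarity.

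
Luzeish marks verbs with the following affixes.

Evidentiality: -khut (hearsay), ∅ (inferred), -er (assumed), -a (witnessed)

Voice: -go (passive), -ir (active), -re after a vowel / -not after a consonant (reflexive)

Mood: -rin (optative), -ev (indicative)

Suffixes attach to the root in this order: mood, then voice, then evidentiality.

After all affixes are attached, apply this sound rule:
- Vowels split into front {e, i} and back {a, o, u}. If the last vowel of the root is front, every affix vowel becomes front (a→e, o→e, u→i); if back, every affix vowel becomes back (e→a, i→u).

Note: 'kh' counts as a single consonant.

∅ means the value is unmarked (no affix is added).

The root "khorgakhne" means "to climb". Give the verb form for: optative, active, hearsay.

khorgakhnerinirkhit

Attach mood optative -rin → khorgakhnerin.
Attach voice active -ir → khorgakhnerinir.
Attach evidentiality hearsay -khut → khorgakhnerinirkhut.
Apply vowel harmony: khorgakhnerinirkhut → khorgakhnerinirkhit.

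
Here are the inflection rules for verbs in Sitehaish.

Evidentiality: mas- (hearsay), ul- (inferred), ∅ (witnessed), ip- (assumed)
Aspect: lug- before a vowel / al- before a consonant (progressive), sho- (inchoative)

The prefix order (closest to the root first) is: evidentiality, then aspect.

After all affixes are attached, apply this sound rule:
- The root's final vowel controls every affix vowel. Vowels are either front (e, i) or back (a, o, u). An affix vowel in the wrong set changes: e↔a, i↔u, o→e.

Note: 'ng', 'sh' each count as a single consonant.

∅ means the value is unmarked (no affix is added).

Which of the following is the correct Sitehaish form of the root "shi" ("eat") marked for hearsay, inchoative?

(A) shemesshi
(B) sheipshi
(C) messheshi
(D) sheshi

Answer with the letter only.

A

Attach evidentiality hearsay mas- → masshi.
Attach aspect inchoative sho- → shomasshi.
Apply vowel harmony: shomasshi → shemesshi.
So the correct form is shemesshi, option (A).
(B) sheipshi is wrong: it uses assumed instead of hearsay for evidentiality.
(D) sheshi is wrong: it uses witnessed instead of hearsay for evidentiality.
(C) messheshi is wrong: it has the affixes in the wrong order.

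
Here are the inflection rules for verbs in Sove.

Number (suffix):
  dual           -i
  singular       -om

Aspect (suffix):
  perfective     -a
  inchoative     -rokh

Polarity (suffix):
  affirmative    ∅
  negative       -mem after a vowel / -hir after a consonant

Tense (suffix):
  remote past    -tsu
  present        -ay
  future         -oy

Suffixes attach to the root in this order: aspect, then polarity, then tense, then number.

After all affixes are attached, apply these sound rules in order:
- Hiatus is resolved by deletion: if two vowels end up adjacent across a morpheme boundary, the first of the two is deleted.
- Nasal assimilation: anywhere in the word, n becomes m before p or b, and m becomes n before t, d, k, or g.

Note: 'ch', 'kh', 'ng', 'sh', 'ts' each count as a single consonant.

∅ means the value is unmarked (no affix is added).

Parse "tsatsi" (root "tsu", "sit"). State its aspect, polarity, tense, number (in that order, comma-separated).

perfective, affirmative, remote past, dual

Segment: tsu-a-tsu-i.
aspect: -a → perfective.
polarity: ∅ → affirmative.
tense: -tsu → remote past.
number: -i → dual.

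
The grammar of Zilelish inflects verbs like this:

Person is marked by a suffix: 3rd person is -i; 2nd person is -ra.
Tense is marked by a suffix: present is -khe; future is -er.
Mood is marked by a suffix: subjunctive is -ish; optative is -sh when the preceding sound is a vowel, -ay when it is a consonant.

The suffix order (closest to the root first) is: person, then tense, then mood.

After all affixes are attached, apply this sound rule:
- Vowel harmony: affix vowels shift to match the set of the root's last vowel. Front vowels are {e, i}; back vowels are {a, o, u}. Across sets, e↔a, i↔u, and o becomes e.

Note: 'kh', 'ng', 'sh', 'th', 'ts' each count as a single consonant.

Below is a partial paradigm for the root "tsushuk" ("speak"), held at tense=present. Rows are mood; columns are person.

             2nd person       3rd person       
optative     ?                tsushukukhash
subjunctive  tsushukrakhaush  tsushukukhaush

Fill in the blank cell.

Attach person 2nd person -ra → tsushukra.
Attach tense present -khe → tsushukrakhe.
Attach mood optative -sh (after vowel 'e') → tsushukrakhesh.
Apply vowel harmony: tsushukrakhesh → tsushukrakhash.

tsushukrakhash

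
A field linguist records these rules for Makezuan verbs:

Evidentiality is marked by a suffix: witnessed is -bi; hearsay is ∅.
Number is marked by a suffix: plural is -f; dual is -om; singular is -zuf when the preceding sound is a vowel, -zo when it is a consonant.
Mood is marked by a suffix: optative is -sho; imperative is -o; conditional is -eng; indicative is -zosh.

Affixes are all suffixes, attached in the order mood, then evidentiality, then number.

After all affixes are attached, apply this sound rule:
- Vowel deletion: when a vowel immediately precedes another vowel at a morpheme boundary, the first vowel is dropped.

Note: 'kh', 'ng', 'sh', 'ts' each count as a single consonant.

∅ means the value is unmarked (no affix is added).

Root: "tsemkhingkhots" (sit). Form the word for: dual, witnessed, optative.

tsemkhingkhotsshobom

Attach mood optative -sho → tsemkhingkhotssho.
Attach evidentiality witnessed -bi → tsemkhingkhotsshobi.
Attach number dual -om → tsemkhingkhotsshobiom.
Apply vowel deletion: tsemkhingkhotsshobiom → tsemkhingkhotsshobom.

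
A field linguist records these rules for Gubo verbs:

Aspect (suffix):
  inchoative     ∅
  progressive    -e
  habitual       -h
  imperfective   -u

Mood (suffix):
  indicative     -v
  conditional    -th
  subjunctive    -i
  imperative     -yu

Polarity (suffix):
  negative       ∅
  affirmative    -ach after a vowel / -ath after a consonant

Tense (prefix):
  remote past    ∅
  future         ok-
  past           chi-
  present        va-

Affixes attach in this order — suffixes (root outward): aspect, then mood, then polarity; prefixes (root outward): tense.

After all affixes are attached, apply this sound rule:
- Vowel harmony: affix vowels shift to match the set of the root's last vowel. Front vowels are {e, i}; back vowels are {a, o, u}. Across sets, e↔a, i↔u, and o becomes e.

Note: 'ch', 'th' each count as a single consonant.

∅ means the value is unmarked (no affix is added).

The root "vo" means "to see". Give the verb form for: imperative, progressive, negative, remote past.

voayu

Attach aspect progressive -e → voe.
tense = remote past: zero marking, form stays voe.
Attach mood imperative -yu → voeyu.
polarity = negative: zero marking, form stays voeyu.
Apply vowel harmony: voeyu → voayu.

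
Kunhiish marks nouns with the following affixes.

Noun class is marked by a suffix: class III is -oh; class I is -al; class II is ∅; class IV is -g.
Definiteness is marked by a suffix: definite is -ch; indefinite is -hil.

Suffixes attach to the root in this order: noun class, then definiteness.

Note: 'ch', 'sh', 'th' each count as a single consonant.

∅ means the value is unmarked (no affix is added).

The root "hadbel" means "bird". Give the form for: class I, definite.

Attach noun class class I -al → hadbelal.
Attach definiteness definite -ch → hadbelalch.

hadbelalch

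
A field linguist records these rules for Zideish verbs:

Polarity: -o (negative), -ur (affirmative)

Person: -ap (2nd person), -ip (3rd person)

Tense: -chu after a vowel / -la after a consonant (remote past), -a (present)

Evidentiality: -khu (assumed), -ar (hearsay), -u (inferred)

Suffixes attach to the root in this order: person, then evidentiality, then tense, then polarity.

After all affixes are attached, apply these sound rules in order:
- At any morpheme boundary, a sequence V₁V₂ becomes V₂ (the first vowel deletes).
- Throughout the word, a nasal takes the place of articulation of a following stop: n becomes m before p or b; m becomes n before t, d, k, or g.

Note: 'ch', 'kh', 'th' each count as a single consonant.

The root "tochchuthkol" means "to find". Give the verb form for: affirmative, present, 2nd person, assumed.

tochchuthkolapkhur

Attach person 2nd person -ap → tochchuthkolap.
Attach evidentiality assumed -khu → tochchuthkolapkhu.
Attach tense present -a → tochchuthkolapkhua.
Attach polarity affirmative -ur → tochchuthkolapkhuaur.
Apply vowel deletion: tochchuthkolapkhuaur → tochchuthkolapkhur.
Nasal assimilation: no change.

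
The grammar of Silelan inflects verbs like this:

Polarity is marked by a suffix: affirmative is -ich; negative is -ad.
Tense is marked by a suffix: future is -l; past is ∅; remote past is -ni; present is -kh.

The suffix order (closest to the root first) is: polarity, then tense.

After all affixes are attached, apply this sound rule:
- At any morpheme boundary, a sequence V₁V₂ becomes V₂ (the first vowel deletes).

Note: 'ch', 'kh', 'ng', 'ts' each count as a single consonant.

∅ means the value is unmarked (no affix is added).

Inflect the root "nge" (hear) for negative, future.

ngadl

Attach polarity negative -ad → ngead.
Attach tense future -l → ngeadl.
Apply vowel deletion: ngeadl → ngadl.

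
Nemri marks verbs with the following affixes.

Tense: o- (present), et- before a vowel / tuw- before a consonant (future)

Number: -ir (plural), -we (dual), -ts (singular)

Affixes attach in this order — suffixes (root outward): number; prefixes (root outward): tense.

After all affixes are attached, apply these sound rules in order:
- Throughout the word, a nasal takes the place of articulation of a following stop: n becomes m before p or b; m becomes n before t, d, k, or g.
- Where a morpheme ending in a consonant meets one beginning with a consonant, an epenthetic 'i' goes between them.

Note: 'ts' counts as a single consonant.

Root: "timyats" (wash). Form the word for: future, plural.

Attach number plural -ir → timyatsir.
Attach tense future tuw- (before consonant 't') → tuwtimyatsir.
Nasal assimilation: no change.
Apply epenthesis: tuwtimyatsir → tuwitimyatsir.

tuwitimyatsir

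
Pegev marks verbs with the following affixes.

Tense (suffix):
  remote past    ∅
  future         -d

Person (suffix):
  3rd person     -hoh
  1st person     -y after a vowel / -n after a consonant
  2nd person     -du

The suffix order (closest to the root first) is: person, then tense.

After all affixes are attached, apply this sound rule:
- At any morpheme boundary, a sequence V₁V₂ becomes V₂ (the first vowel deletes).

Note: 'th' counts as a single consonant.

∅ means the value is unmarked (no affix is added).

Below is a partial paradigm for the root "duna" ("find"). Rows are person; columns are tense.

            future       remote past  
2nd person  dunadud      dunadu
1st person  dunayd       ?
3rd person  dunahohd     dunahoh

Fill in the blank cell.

dunay

Attach person 1st person -y (after vowel 'a') → dunay.
tense = remote past: zero marking, form stays dunay.
Vowel deletion: no change.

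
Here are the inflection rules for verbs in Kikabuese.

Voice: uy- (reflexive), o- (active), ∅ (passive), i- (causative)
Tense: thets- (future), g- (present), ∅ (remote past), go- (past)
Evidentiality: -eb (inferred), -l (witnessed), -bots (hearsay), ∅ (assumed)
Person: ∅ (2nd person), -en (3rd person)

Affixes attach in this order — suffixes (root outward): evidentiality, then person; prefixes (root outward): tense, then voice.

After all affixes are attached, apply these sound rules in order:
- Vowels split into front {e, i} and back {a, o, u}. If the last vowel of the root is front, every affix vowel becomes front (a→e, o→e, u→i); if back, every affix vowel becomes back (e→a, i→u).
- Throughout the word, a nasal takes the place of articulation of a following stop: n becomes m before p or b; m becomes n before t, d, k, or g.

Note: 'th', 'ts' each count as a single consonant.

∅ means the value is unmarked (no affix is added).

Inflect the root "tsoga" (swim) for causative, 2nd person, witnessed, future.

uthatstsogal

Attach tense future thets- → thetstsoga.
Attach voice causative i- → ithetstsoga.
Attach evidentiality witnessed -l → ithetstsogal.
person = 2nd person: zero marking, form stays ithetstsogal.
Apply vowel harmony: ithetstsogal → uthatstsogal.
Nasal assimilation: no change.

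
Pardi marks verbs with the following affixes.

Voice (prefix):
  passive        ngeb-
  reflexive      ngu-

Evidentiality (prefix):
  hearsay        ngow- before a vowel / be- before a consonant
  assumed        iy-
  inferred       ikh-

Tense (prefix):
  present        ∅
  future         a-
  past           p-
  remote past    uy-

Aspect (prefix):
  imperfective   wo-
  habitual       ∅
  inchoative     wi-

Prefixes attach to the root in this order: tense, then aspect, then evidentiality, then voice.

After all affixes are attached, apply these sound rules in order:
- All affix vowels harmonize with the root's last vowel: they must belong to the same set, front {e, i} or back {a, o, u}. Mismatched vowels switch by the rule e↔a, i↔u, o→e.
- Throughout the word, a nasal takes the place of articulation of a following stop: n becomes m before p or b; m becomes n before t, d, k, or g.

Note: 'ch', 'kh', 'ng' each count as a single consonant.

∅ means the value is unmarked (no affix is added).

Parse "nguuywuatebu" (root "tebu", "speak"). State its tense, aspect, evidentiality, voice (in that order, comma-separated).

future, inchoative, assumed, reflexive

Segment: ngu-iy-wi-a-tebu.
tense: a- → future.
aspect: wi- → inchoative.
evidentiality: iy- → assumed.
voice: ngu- → reflexive.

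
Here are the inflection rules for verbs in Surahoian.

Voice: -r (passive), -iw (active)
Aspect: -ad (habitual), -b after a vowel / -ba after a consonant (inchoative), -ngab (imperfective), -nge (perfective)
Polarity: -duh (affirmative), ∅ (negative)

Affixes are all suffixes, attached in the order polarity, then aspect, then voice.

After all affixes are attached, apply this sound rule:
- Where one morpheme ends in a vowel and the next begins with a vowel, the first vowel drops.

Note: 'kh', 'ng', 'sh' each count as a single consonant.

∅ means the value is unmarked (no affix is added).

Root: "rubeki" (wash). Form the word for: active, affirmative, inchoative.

Attach polarity affirmative -duh → rubekiduh.
Attach aspect inchoative -ba (after consonant 'h') → rubekiduhba.
Attach voice active -iw → rubekiduhbaiw.
Apply vowel deletion: rubekiduhbaiw → rubekiduhbiw.

rubekiduhbiw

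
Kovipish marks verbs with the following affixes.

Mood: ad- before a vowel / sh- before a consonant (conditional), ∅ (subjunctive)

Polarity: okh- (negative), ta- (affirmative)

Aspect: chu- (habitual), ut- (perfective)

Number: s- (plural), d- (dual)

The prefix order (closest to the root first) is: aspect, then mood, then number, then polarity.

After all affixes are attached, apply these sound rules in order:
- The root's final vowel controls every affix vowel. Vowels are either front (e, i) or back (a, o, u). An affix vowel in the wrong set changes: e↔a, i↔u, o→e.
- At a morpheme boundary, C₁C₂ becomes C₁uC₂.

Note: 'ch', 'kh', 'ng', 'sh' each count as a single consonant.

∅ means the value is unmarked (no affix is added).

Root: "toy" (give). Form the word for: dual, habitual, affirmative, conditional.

Attach aspect habitual chu- → chutoy.
Attach mood conditional sh- (before consonant 'ch') → shchutoy.
Attach number dual d- → dshchutoy.
Attach polarity affirmative ta- → tadshchutoy.
Vowel harmony: no change.
Apply epenthesis: tadshchutoy → tadushuchutoy.

tadushuchutoy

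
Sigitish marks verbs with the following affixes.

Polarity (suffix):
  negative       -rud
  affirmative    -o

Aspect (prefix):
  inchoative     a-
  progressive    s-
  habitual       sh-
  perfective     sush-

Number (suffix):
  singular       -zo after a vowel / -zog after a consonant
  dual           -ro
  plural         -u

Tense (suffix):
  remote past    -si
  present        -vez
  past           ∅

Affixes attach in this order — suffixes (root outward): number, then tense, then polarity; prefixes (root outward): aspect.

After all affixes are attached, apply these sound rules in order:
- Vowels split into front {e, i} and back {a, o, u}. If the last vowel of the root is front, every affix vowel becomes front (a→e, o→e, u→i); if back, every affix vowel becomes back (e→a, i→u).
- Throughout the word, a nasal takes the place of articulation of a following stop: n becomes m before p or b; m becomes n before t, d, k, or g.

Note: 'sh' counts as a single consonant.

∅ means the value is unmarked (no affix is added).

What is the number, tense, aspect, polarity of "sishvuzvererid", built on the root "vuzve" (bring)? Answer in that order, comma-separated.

Segment: sush-vuzve-ro-rud.
number: -ro → dual.
tense: ∅ → past.
aspect: sush- → perfective.
polarity: -rud → negative.

dual, past, perfective, negative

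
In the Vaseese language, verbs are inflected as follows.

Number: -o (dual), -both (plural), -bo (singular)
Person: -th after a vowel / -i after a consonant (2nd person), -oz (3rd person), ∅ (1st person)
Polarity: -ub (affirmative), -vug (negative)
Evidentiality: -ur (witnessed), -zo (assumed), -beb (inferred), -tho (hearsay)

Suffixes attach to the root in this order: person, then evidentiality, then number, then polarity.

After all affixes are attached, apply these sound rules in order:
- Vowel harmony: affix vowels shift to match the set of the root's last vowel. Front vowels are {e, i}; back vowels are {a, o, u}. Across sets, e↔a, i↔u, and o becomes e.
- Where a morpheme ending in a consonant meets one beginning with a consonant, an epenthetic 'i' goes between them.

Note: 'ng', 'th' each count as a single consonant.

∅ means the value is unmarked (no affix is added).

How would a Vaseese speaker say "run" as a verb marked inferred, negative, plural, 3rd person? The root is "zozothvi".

zozothviezibebibethivig

Attach person 3rd person -oz → zozothvioz.
Attach evidentiality inferred -beb → zozothviozbeb.
Attach number plural -both → zozothviozbebboth.
Attach polarity negative -vug → zozothviozbebbothvug.
Apply vowel harmony: zozothviozbebbothvug → zozothviezbebbethvig.
Apply epenthesis: zozothviezbebbethvig → zozothviezibebibethivig.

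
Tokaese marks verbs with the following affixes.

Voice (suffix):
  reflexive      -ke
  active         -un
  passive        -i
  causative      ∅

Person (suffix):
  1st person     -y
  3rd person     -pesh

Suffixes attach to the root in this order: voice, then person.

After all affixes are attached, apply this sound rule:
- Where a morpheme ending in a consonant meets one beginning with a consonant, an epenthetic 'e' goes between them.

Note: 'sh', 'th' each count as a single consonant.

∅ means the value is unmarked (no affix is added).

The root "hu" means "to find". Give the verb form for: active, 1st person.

Attach voice active -un → huun.
Attach person 1st person -y → huuny.
Apply epenthesis: huuny → huuney.

huuney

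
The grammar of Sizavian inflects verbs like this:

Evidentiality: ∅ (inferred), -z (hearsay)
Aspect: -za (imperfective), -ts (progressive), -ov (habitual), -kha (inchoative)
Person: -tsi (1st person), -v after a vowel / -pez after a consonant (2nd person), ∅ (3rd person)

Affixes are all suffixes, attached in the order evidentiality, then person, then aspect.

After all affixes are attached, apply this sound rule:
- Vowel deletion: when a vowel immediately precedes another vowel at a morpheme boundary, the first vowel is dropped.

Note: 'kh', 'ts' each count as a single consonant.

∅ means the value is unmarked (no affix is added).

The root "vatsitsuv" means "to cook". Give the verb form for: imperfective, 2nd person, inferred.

evidentiality = inferred: zero marking, form stays vatsitsuv.
Attach person 2nd person -pez (after consonant 'v') → vatsitsuvpez.
Attach aspect imperfective -za → vatsitsuvpezza.
Vowel deletion: no change.

vatsitsuvpezza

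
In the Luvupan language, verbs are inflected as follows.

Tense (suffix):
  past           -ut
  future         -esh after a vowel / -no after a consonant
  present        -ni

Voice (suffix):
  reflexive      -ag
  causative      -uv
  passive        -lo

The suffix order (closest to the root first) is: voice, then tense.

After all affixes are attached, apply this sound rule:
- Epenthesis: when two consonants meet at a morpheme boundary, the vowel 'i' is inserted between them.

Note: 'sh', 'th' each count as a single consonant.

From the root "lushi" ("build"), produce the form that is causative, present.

lushiuvini

Attach voice causative -uv → lushiuv.
Attach tense present -ni → lushiuvni.
Apply epenthesis: lushiuvni → lushiuvini.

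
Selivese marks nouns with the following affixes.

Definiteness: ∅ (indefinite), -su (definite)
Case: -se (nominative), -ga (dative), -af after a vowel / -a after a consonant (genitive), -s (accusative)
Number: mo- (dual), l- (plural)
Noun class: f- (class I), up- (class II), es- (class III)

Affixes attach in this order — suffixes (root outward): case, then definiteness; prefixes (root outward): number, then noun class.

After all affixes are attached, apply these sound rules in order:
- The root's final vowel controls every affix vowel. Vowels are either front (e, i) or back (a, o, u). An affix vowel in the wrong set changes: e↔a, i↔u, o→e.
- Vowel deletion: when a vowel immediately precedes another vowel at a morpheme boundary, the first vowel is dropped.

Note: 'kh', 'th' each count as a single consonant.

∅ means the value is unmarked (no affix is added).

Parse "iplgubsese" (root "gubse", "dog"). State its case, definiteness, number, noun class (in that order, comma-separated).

nominative, indefinite, plural, class II

Segment: up-l-gubse-se.
case: -se → nominative.
definiteness: ∅ → indefinite.
number: l- → plural.
noun class: up- → class II.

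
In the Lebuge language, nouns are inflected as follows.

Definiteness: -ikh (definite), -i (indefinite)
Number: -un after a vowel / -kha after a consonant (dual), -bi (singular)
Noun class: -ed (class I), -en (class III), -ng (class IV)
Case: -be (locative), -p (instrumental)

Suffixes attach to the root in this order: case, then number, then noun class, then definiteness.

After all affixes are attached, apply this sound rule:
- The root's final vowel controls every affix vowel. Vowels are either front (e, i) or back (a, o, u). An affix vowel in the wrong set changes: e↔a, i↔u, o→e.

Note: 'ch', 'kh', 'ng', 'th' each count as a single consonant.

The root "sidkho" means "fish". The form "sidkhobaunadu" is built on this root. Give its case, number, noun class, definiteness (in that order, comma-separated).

locative, dual, class I, indefinite

Segment: sidkho-be-un-ed-i.
case: -be → locative.
number: -un/kha → dual.
noun class: -ed → class I.
definiteness: -i → indefinite.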